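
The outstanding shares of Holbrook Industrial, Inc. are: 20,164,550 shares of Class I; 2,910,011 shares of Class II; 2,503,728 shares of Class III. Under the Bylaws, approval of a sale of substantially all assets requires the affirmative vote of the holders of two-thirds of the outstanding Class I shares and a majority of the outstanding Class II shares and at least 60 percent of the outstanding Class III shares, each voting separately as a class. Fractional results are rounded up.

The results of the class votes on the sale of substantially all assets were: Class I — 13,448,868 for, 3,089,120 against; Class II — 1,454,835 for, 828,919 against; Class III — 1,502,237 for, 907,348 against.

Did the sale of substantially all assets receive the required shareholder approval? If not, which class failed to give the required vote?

Not approved — the Class II shares did not give the required vote.

Class I: 2/3 of 20164550 = 13443033.33, rounded up to 13443034; 13,443,034 required, 13,448,868 in favor — approved.
Class II: a majority of 2910011 is 1455006; 1,455,006 required, 1,454,835 in favor — not approved.
Class III: 3/5 of 2503728 = 1502236.80, rounded up to 1502237; 1,502,237 required, 1,502,237 in favor — approved.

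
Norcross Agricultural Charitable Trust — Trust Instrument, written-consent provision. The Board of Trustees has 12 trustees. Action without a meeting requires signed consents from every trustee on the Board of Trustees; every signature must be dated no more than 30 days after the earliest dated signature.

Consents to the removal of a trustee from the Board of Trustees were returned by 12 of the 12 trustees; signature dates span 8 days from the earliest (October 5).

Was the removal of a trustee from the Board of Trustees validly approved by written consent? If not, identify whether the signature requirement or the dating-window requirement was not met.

Effective — both the signature and dating-window requirements are satisfied.

Signatures required: the unanimous vote of 12 — unanimous means all 12, so 12 needed; 12 signed. Sufficient.
Dating window: the latest signature is 8 days after the earliest; the limit is 30 days. Within the window.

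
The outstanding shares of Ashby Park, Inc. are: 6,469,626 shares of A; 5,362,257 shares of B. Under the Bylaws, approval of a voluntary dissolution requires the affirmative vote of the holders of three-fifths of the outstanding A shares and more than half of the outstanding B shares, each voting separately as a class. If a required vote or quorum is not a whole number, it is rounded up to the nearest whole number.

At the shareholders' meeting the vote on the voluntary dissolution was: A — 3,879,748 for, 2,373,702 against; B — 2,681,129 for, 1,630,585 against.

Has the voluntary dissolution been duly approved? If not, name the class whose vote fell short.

Not approved — the A shares did not give the required vote.

A: 3/5 of 6469626 = 3881775.60, rounded up to 3881776; 3,881,776 required, 3,879,748 in favor — not approved.
B: a majority of 5362257 is 2681129; 2,681,129 required, 2,681,129 in favor — approved.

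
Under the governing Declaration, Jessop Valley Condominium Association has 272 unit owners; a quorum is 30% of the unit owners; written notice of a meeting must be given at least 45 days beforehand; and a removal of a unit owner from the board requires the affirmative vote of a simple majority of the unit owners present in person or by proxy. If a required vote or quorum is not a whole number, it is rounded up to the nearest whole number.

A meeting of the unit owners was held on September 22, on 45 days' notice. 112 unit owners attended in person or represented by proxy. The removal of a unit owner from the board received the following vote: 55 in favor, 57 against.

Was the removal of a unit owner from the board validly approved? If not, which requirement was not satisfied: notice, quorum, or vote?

Notice: 45 days given; 45 required. Satisfied.
Quorum: 30% of 272 = 81.60, rounded up to 82; 112 present. Satisfied.
Vote: requires a majority of those present (112); a majority of 112 is 57, so 57 needed; 55 in favor. Not satisfied.

Invalid — vote requirement not satisfied.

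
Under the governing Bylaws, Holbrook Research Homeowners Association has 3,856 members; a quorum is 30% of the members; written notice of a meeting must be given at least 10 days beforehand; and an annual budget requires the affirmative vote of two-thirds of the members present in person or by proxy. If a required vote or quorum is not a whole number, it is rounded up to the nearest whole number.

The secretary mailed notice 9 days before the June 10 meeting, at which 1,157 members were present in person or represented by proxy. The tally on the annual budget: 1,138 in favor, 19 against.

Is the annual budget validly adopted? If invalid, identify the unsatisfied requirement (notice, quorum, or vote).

Invalid — notice requirement not satisfied.

Notice: 9 days given; 10 required. Not satisfied.
Quorum: 30% of 3,856 = 1,156.80, rounded up to 1,157; 1,157 present. Satisfied.
Vote: requires two-thirds of those present (1,157); 2/3 of 1157 = 771.33, rounded up to 772, so 772 needed; 1,138 in favor. Satisfied.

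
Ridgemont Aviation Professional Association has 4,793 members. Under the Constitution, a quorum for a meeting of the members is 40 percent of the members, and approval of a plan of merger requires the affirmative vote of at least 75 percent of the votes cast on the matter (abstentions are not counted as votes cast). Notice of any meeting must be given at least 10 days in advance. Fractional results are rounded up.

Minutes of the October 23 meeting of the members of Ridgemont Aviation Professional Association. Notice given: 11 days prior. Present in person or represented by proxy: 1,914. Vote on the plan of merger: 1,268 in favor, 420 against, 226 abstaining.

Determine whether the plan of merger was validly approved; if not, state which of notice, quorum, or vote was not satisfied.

Notice: 11 days given; 10 required. Satisfied.
Quorum: 40% of 4,793 = 1,917.20, rounded up to 1,918; 1,914 present. Not satisfied.
Vote: requires three-fourths of the votes cast (1,914 − 226 abstaining = 1,688); 3/4 of 1688 = 1266, so 1,266 needed; 1,268 in favor. Satisfied.

Invalid — quorum requirement not satisfied.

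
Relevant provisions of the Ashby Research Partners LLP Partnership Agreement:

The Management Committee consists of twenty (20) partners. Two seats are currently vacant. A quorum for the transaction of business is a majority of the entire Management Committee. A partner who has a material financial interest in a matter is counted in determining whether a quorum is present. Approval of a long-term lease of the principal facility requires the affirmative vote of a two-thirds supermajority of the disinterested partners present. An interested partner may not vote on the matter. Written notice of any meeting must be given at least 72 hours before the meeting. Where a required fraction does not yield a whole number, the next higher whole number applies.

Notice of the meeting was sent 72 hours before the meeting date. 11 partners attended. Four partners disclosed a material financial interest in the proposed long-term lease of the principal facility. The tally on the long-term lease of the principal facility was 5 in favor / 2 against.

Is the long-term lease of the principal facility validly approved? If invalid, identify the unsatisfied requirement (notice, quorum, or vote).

Valid — all requirements satisfied.

Notice: 72 hours given; 72 required (72 ≥ 72). Satisfied.
Quorum: 11 present (interested partners count toward quorum); quorum is 11. Satisfied.
Vote: the long-term lease of the principal facility requires two-thirds of the disinterested partners present (11 − 4 = 7). 2/3 of 7 = 4.67, rounded up to 5, so 5 affirmative votes are needed; 5 voted in favor. Satisfied.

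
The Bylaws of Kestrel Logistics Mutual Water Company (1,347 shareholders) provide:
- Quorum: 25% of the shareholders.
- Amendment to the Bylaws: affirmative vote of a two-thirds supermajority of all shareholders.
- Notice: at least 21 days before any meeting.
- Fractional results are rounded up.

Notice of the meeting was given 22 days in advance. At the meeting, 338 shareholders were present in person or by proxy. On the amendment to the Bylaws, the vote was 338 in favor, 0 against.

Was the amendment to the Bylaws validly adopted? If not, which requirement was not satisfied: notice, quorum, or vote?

Notice: 22 days given; 21 required. Satisfied.
Quorum: 25% of 1,347 = 336.75, rounded up to 337; 338 present. Satisfied.
Vote: requires two-thirds of all shareholders (1,347); 2/3 of 1347 = 898, so 898 needed; 338 in favor. Not satisfied.

Invalid — vote requirement not satisfied.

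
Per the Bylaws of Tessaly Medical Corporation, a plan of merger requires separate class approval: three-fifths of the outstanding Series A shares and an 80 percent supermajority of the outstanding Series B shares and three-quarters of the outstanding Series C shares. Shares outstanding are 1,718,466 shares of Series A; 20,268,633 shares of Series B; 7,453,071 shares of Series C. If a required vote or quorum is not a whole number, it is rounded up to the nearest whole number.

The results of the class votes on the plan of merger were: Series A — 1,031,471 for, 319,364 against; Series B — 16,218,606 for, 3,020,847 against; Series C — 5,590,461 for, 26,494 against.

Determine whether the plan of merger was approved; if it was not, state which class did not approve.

Approved — every class gave the required vote.

Series A: 3/5 of 1718466 = 1031079.60, rounded up to 1031080; 1,031,080 required, 1,031,471 in favor — approved.
Series B: 4/5 of 20268633 = 16214906.40, rounded up to 16214907; 16,214,907 required, 16,218,606 in favor — approved.
Series C: 3/4 of 7453071 = 5589803.25, rounded up to 5589804; 5,589,804 required, 5,590,461 in favor — approved.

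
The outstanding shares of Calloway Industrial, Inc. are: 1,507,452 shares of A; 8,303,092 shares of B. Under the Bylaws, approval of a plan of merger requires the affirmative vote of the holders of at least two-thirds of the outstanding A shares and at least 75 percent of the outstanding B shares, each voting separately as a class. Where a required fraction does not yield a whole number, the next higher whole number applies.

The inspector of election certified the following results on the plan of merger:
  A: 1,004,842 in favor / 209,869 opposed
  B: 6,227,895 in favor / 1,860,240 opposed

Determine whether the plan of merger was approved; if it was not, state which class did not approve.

Not approved — the A shares did not give the required vote.

A: 2/3 of 1507452 = 1004968; 1,004,968 required, 1,004,842 in favor — not approved.
B: 3/4 of 8303092 = 6227319; 6,227,319 required, 6,227,895 in favor — approved.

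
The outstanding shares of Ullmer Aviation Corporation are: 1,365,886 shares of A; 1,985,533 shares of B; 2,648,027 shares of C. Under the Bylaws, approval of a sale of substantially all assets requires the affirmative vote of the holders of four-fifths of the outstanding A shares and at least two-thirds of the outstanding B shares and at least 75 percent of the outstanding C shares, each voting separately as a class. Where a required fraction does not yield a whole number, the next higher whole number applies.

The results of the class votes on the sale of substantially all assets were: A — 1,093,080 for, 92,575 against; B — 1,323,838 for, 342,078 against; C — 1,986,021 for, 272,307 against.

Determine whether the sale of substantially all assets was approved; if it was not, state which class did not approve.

Approved — every class gave the required vote.

A: 4/5 of 1365886 = 1092708.80, rounded up to 1092709; 1,092,709 required, 1,093,080 in favor — approved.
B: 2/3 of 1985533 = 1323688.67, rounded up to 1323689; 1,323,689 required, 1,323,838 in favor — approved.
C: 3/4 of 2648027 = 1986020.25, rounded up to 1986021; 1,986,021 required, 1,986,021 in favor — approved.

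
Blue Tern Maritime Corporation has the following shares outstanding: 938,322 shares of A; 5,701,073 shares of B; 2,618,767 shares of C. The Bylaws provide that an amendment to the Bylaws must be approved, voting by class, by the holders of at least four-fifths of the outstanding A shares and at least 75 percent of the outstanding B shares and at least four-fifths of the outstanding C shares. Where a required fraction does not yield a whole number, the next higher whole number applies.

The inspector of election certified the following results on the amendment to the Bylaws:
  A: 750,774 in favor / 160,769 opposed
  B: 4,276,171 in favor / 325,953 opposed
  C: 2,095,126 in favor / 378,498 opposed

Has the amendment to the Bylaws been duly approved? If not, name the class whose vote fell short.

A: 4/5 of 938322 = 750657.60, rounded up to 750658; 750,658 required, 750,774 in favor — approved.
B: 3/4 of 5701073 = 4275804.75, rounded up to 4275805; 4,275,805 required, 4,276,171 in favor — approved.
C: 4/5 of 2618767 = 2095013.60, rounded up to 2095014; 2,095,014 required, 2,095,126 in favor — approved.

Approved — every class gave the required vote.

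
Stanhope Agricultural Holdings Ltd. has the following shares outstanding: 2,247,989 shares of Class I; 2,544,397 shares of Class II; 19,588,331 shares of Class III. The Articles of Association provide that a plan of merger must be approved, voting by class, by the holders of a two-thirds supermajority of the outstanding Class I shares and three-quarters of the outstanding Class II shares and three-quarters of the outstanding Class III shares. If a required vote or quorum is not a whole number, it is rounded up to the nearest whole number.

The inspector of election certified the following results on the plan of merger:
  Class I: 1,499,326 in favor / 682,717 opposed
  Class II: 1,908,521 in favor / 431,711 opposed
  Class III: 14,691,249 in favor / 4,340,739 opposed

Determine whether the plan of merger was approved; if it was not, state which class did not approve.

Class I: 2/3 of 2247989 = 1498659.33, rounded up to 1498660; 1,498,660 required, 1,499,326 in favor — approved.
Class II: 3/4 of 2544397 = 1908297.75, rounded up to 1908298; 1,908,298 required, 1,908,521 in favor — approved.
Class III: 3/4 of 19588331 = 14691248.25, rounded up to 14691249; 14,691,249 required, 14,691,249 in favor — approved.

Approved — every class gave the required vote.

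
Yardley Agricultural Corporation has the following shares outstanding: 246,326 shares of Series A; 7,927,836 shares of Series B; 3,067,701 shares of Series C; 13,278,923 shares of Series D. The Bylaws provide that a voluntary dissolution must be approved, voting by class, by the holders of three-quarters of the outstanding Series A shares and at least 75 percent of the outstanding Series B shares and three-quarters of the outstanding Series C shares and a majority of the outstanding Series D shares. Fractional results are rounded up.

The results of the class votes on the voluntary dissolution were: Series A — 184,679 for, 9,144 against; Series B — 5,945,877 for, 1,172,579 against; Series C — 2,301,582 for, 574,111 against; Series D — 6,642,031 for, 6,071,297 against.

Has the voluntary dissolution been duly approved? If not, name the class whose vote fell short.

Series A: 3/4 of 246326 = 184744.50, rounded up to 184745; 184,745 required, 184,679 in favor — not approved.
Series B: 3/4 of 7927836 = 5945877; 5,945,877 required, 5,945,877 in favor — approved.
Series C: 3/4 of 3067701 = 2300775.75, rounded up to 2300776; 2,300,776 required, 2,301,582 in favor — approved.
Series D: a majority of 13278923 is 6639462; 6,639,462 required, 6,642,031 in favor — approved.

Not approved — the Series A shares did not give the required vote.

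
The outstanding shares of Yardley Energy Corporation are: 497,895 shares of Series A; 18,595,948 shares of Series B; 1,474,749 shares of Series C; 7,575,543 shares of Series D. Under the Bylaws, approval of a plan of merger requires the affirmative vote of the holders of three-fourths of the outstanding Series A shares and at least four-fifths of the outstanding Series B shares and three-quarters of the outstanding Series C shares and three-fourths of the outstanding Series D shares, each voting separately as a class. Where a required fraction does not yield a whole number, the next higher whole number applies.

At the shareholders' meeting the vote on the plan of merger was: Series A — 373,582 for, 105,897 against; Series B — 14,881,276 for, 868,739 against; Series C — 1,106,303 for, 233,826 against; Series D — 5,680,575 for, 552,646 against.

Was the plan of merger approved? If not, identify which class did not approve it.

Series A: 3/4 of 497895 = 373421.25, rounded up to 373422; 373,422 required, 373,582 in favor — approved.
Series B: 4/5 of 18595948 = 14876758.40, rounded up to 14876759; 14,876,759 required, 14,881,276 in favor — approved.
Series C: 3/4 of 1474749 = 1106061.75, rounded up to 1106062; 1,106,062 required, 1,106,303 in favor — approved.
Series D: 3/4 of 7575543 = 5681657.25, rounded up to 5681658; 5,681,658 required, 5,680,575 in favor — not approved.

Not approved — the Series D shares did not give the required vote.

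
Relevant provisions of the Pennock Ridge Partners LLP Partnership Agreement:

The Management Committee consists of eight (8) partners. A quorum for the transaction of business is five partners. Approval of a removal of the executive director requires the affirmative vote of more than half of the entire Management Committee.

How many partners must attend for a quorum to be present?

The quorum is fixed at 5.

5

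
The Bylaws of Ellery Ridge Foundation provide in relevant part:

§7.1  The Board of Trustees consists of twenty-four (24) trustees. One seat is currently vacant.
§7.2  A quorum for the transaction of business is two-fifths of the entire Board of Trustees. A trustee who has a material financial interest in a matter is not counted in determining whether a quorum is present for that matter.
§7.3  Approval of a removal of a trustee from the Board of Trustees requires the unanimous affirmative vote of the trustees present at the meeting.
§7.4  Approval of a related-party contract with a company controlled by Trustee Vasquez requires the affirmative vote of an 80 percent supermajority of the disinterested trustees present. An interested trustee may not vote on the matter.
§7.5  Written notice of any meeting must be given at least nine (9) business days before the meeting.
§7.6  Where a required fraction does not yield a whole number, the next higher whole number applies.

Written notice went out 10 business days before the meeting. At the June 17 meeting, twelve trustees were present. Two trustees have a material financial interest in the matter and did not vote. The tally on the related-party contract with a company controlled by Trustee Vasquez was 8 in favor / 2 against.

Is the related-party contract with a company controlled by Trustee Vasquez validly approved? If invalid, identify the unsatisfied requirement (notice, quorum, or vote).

Notice: 10 business days given; 9 required (10 ≥ 9). Satisfied.
Quorum: 12 present, but the 2 interested trustees do not count, leaving 10. Quorum is 10. Satisfied.
Vote: the related-party contract with a company controlled by Trustee Vasquez requires four-fifths of the disinterested trustees present (12 − 2 = 10). 4/5 of 10 = 8, so 8 affirmative votes are needed; 8 voted in favor. Satisfied.

Valid — all requirements satisfied.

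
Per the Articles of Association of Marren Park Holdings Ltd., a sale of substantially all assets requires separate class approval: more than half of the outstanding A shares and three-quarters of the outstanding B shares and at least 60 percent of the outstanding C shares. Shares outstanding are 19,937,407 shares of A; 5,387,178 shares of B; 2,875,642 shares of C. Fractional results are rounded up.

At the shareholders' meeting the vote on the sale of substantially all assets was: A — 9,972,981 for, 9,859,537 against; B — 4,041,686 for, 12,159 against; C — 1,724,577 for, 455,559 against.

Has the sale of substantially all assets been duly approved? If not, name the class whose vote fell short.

Not approved — the C shares did not give the required vote.

A: a majority of 19937407 is 9968704; 9,968,704 required, 9,972,981 in favor — approved.
B: 3/4 of 5387178 = 4040383.50, rounded up to 4040384; 4,040,384 required, 4,041,686 in favor — approved.
C: 3/5 of 2875642 = 1725385.20, rounded up to 1725386; 1,725,386 required, 1,724,577 in favor — not approved.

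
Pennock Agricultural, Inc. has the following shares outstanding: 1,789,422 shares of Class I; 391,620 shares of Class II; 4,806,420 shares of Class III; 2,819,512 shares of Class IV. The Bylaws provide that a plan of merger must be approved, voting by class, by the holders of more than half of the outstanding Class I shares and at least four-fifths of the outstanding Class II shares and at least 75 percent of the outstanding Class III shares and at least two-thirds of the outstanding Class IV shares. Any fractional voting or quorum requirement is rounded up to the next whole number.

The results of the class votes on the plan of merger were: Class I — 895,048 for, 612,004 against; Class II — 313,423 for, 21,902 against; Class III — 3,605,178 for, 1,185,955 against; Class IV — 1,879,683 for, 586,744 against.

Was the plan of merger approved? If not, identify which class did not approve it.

Approved — every class gave the required vote.

Class I: a majority of 1789422 is 894712; 894,712 required, 895,048 in favor — approved.
Class II: 4/5 of 391620 = 313296; 313,296 required, 313,423 in favor — approved.
Class III: 3/4 of 4806420 = 3604815; 3,604,815 required, 3,605,178 in favor — approved.
Class IV: 2/3 of 2819512 = 1879674.67, rounded up to 1879675; 1,879,675 required, 1,879,683 in favor — approved.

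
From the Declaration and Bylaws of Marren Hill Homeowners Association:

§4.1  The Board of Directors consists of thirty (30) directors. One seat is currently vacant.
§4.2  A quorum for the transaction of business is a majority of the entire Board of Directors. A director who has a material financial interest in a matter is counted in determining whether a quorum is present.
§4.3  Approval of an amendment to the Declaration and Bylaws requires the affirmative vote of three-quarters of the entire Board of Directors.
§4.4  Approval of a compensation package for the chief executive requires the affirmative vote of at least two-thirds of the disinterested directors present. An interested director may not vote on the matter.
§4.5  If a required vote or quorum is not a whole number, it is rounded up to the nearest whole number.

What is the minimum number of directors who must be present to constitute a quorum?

16

A majority of 30 is 16.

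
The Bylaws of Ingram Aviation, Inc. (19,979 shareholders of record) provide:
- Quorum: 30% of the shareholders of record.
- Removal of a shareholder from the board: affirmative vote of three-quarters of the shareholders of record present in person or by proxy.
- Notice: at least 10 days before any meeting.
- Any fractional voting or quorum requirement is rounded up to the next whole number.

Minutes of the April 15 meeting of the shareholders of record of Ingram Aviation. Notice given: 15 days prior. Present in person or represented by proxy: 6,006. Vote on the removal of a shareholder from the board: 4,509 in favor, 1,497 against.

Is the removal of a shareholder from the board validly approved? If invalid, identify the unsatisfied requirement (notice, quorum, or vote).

Valid — all requirements satisfied.

Notice: 15 days given; 10 required. Satisfied.
Quorum: 30% of 19,979 = 5,993.70, rounded up to 5,994; 6,006 present. Satisfied.
Vote: requires three-fourths of those present (6,006); 3/4 of 6006 = 4504.50, rounded up to 4505, so 4,505 needed; 4,509 in favor. Satisfied.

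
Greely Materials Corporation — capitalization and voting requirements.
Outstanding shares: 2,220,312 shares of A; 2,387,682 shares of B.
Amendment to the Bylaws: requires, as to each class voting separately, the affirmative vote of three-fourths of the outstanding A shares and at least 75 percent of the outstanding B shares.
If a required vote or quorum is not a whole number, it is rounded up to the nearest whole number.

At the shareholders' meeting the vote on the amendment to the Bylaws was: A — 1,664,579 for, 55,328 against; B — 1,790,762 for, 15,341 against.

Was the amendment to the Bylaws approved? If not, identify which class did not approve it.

Not approved — the A shares did not give the required vote.

A: 3/4 of 2220312 = 1665234; 1,665,234 required, 1,664,579 in favor — not approved.
B: 3/4 of 2387682 = 1790761.50, rounded up to 1790762; 1,790,762 required, 1,790,762 in favor — approved.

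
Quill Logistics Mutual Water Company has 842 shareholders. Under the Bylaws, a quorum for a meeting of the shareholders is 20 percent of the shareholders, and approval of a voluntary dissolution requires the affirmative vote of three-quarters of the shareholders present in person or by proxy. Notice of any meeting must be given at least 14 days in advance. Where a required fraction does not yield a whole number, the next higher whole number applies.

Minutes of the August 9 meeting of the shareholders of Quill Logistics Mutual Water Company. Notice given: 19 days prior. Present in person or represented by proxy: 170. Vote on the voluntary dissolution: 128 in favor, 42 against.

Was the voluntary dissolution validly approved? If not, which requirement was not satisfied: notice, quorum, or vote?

Valid — all requirements satisfied.

Notice: 19 days given; 14 required. Satisfied.
Quorum: 20% of 842 = 168.40, rounded up to 169; 170 present. Satisfied.
Vote: requires three-fourths of those present (170); 3/4 of 170 = 127.50, rounded up to 128, so 128 needed; 128 in favor. Satisfied.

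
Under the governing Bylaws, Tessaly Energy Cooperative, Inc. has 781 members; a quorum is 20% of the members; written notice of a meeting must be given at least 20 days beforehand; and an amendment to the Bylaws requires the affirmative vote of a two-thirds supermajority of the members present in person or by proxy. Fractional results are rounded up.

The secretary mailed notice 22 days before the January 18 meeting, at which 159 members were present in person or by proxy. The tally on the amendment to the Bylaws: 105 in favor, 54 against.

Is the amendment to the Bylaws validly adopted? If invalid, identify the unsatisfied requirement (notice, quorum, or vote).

Notice: 22 days given; 20 required. Satisfied.
Quorum: 20% of 781 = 156.20, rounded up to 157; 159 present. Satisfied.
Vote: requires two-thirds of those present (159); 2/3 of 159 = 106, so 106 needed; 105 in favor. Not satisfied.

Invalid — vote requirement not satisfied.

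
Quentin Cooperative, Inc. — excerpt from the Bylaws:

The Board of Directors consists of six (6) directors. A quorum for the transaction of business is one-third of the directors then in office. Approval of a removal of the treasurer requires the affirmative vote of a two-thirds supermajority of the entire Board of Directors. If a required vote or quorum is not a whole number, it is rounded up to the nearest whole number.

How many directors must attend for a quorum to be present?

2

1/3 of 6 = 2.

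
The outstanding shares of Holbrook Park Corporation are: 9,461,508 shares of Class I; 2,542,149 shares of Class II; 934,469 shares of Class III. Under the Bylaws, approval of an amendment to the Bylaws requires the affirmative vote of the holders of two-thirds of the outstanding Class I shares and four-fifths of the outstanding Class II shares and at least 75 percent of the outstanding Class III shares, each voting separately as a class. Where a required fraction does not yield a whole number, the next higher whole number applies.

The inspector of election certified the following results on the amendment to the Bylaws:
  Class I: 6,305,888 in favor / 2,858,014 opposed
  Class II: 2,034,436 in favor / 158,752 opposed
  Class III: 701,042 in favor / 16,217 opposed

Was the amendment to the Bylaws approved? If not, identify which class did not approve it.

Class I: 2/3 of 9461508 = 6307672; 6,307,672 required, 6,305,888 in favor — not approved.
Class II: 4/5 of 2542149 = 2033719.20, rounded up to 2033720; 2,033,720 required, 2,034,436 in favor — approved.
Class III: 3/4 of 934469 = 700851.75, rounded up to 700852; 700,852 required, 701,042 in favor — approved.

Not approved — the Class I shares did not give the required vote.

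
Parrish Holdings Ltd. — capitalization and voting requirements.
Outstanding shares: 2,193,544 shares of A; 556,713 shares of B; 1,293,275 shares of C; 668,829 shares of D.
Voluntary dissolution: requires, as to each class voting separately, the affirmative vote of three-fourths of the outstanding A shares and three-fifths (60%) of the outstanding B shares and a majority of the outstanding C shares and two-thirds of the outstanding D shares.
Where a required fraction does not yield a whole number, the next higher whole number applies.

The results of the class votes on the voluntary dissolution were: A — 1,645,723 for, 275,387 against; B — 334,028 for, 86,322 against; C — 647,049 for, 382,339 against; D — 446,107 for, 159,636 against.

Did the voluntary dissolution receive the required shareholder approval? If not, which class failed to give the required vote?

Approved — every class gave the required vote.

A: 3/4 of 2193544 = 1645158; 1,645,158 required, 1,645,723 in favor — approved.
B: 3/5 of 556713 = 334027.80, rounded up to 334028; 334,028 required, 334,028 in favor — approved.
C: a majority of 1293275 is 646638; 646,638 required, 647,049 in favor — approved.
D: 2/3 of 668829 = 445886; 445,886 required, 446,107 in favor — approved.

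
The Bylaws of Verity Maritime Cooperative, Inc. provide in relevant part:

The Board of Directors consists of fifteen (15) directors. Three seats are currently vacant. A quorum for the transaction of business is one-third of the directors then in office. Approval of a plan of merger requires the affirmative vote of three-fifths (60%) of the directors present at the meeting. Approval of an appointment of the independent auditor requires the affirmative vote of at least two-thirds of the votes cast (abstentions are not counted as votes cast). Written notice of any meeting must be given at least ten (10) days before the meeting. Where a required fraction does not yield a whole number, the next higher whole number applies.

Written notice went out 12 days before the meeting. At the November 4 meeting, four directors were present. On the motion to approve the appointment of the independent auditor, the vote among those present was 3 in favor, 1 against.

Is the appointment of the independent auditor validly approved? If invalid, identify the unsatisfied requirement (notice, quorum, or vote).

Valid — all requirements satisfied.

Notice: 12 days given; 10 required (12 ≥ 10). Satisfied.
Quorum: 4 present; quorum is 4. Satisfied.
Vote: the appointment of the independent auditor requires two-thirds of the votes cast (4). 2/3 of 4 = 2.67, rounded up to 3, so 3 affirmative votes are needed; 3 voted in favor. Satisfied.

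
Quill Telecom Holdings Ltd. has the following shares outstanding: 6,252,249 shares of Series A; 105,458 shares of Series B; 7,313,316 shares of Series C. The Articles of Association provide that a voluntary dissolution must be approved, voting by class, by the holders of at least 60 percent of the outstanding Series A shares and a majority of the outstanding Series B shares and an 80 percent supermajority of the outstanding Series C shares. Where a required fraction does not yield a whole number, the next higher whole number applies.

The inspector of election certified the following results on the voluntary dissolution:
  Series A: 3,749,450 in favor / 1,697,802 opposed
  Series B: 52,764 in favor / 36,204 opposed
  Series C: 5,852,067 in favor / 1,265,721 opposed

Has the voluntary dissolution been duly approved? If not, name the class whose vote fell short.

Series A: 3/5 of 6252249 = 3751349.40, rounded up to 3751350; 3,751,350 required, 3,749,450 in favor — not approved.
Series B: a majority of 105458 is 52730; 52,730 required, 52,764 in favor — approved.
Series C: 4/5 of 7313316 = 5850652.80, rounded up to 5850653; 5,850,653 required, 5,852,067 in favor — approved.

Not approved — the Series A shares did not give the required vote.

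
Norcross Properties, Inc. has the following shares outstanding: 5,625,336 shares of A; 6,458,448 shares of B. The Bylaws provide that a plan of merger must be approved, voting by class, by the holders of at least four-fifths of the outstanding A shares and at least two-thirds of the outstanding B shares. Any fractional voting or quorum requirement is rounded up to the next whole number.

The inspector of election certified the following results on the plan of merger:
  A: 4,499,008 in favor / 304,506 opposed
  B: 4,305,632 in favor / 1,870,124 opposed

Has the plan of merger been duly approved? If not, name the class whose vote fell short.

A: 4/5 of 5625336 = 4500268.80, rounded up to 4500269; 4,500,269 required, 4,499,008 in favor — not approved.
B: 2/3 of 6458448 = 4305632; 4,305,632 required, 4,305,632 in favor — approved.

Not approved — the A shares did not give the required vote.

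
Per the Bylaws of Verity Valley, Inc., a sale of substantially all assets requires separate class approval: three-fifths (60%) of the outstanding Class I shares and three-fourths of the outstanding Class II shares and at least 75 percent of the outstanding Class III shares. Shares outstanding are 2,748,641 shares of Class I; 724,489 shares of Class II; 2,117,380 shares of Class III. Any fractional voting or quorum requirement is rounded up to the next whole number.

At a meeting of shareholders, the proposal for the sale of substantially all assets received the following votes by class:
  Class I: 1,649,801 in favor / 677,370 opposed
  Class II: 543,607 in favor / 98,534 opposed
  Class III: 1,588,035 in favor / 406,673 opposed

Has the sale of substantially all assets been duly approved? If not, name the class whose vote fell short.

Class I: 3/5 of 2748641 = 1649184.60, rounded up to 1649185; 1,649,185 required, 1,649,801 in favor — approved.
Class II: 3/4 of 724489 = 543366.75, rounded up to 543367; 543,367 required, 543,607 in favor — approved.
Class III: 3/4 of 2117380 = 1588035; 1,588,035 required, 1,588,035 in favor — approved.

Approved — every class gave the required vote.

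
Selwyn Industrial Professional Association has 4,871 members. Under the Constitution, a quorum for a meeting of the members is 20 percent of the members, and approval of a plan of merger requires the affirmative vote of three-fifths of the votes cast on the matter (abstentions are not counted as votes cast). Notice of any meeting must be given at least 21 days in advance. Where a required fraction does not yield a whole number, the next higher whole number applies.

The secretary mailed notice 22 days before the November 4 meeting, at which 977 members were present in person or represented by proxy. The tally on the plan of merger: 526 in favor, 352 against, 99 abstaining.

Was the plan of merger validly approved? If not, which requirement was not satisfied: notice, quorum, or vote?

Notice: 22 days given; 21 required. Satisfied.
Quorum: 20% of 4,871 = 974.20, rounded up to 975; 977 present. Satisfied.
Vote: requires three-fifths of the votes cast (977 − 99 abstaining = 878); 3/5 of 878 = 526.80, rounded up to 527, so 527 needed; 526 in favor. Not satisfied.

Invalid — vote requirement not satisfied.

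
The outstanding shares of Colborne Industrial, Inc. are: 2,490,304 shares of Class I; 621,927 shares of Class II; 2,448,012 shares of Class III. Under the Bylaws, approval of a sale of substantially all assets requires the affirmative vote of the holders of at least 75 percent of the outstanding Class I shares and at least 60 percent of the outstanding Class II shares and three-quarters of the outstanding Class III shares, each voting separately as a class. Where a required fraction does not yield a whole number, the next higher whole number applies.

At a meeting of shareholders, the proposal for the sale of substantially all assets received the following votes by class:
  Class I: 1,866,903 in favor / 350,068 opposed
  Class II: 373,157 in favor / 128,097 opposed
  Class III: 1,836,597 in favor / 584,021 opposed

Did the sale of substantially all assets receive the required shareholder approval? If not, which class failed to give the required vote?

Not approved — the Class I shares did not give the required vote.

Class I: 3/4 of 2490304 = 1867728; 1,867,728 required, 1,866,903 in favor — not approved.
Class II: 3/5 of 621927 = 373156.20, rounded up to 373157; 373,157 required, 373,157 in favor — approved.
Class III: 3/4 of 2448012 = 1836009; 1,836,009 required, 1,836,597 in favor — approved.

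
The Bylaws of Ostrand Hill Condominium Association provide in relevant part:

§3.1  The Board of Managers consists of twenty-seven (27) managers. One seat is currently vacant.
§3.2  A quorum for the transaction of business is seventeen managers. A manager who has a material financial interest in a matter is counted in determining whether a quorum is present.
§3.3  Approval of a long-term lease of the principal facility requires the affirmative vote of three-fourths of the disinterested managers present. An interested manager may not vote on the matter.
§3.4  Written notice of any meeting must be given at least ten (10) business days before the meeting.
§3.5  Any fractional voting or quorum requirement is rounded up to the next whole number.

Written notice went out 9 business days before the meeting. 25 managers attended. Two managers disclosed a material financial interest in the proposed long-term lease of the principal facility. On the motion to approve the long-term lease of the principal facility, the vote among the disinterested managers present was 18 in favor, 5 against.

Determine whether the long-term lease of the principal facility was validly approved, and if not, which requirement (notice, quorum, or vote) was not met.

Notice: 9 business days given; 10 required (9 < 10). Not satisfied.
Quorum: 25 present (interested managers count toward quorum); quorum is 17. Satisfied.
Vote: the long-term lease of the principal facility requires three-fourths of the disinterested managers present (25 − 2 = 23). 3/4 of 23 = 17.25, rounded up to 18, so 18 affirmative votes are needed; 18 voted in favor. Satisfied.

Invalid — notice requirement not satisfied.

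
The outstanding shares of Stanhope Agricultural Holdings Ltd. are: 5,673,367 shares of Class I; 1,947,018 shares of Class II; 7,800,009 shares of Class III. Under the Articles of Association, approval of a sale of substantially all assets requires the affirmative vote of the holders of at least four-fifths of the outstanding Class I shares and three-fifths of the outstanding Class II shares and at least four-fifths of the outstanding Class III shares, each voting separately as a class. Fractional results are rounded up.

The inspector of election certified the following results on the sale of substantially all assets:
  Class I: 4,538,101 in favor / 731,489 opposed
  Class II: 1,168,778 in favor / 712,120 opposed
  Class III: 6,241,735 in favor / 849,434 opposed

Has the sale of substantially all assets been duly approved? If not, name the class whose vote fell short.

Class I: 4/5 of 5673367 = 4538693.60, rounded up to 4538694; 4,538,694 required, 4,538,101 in favor — not approved.
Class II: 3/5 of 1947018 = 1168210.80, rounded up to 1168211; 1,168,211 required, 1,168,778 in favor — approved.
Class III: 4/5 of 7800009 = 6240007.20, rounded up to 6240008; 6,240,008 required, 6,241,735 in favor — approved.

Not approved — the Class I shares did not give the required vote.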